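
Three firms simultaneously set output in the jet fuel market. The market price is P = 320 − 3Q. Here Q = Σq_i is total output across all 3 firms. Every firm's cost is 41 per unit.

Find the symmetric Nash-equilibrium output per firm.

23.25

A representative firm's profit is π_i = q_i(320 − 3Q) − 41q_i, with Q = q_i + Σ_{j≠i} q_j.
First-order condition: 279 − 6q_i − 3Σ_{j≠i} q_j = 0.
In a symmetric equilibrium every firm chooses the same q, so Σ_{j≠i} q_j = 2q. The condition becomes 279 − 12q = 0, giving q = 279/12 = 23.25.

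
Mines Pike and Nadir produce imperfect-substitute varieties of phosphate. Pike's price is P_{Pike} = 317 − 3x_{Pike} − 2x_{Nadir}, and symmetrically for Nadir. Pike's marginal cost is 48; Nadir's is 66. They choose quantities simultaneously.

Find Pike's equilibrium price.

Mine Pike's profit: π = x_{Pike}(317 − 3x_{Pike} − 2x_{Nadir}) − 48x_{Pike}.
∂π/∂x_{Pike} = 269 − 6x_{Pike} − 2x_{Nadir} = 0 ⇒ x_{Pike} = 269/6 − (1/3)x_{Nadir}.
Similarly x_{Nadir} = 251/6 − (1/3)x_{Pike}.
Substituting the second reaction function into the first: x_{Pike} = 269/6 − (1/3)(251/6 − (1/3)x_{Pike}), which gives (8/9)x_{Pike} = 278/9 ⇒ x_{Pike} = 34.75.
Then x_{Nadir} = 251/6 − (1/3)·34.75 = 30.25.
P_{Pike} = 317 − 3·34.75 − 2·30.25 = 152.25.

152.25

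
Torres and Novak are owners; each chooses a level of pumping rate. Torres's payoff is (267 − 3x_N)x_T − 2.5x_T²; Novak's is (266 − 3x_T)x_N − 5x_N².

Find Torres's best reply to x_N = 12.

Expanding Torres's payoff: 267x_T − 3x_Nx_T − 2.5x_T².
∂π/∂x_T = 267 − 3x_N − 5x_T = 0, so x_T = 53.4 − 0.6x_N.
At x_N = 12: x_T = 53.4 − 0.6·12 = 46.2.

46.2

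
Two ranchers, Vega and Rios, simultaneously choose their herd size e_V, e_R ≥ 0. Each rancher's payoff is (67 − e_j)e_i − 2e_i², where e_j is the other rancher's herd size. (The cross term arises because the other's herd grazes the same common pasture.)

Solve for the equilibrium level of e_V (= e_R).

13.4

Vega's payoff is (67 − e_R)e_V − 2e_V².
∂π/∂e_V = 67 − e_R − 4e_V = 0, so e_V = 16.75 − 0.25e_R.
The game is symmetric, so in equilibrium e_R = e_V: the reaction function gives 1.25e_V = 16.75, hence e_V = 13.4.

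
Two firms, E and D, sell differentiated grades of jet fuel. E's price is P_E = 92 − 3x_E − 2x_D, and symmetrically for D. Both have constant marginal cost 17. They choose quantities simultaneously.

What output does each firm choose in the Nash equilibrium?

Firm E's profit: π = x_E(92 − 3x_E − 2x_D) − 17x_E.
∂π/∂x_E = 75 − 6x_E − 2x_D = 0 ⇒ x_E = 12.5 − (1/3)x_D.
By symmetry x_D = x_E; substituting into the reaction function, (4/3)x_E = 12.5 and x_E = 9.375.

9.375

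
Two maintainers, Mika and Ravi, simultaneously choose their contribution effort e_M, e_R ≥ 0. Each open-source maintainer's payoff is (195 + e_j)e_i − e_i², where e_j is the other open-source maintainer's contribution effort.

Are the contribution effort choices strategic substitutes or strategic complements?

strategic complements

Mika's payoff is (195 + e_R)e_M − e_M².
∂π/∂e_M = 195 + e_R − 2e_M = 0, so e_M = 97.5 + 0.5e_R.
The best-response slope de_M/de_R = 0.5 > 0: the reaction function is upward-sloping, so the choices are strategic complements.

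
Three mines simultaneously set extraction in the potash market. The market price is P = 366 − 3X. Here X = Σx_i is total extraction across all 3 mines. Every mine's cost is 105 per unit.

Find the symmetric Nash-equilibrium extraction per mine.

21.75

A representative mine's profit is π_i = x_i(366 − 3X) − 105x_i, with X = x_i + Σ_{j≠i} x_j.
First-order condition: 261 − 6x_i − 3Σ_{j≠i} x_j = 0.
Imposing symmetry (x_j = x for all j) turns Σ_{j≠i} x_j into 2x, so 261 = 12x and x = 21.75.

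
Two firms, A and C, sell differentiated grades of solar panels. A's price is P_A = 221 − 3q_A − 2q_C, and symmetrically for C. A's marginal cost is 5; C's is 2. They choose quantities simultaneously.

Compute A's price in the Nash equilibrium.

85.4375

Firm A's profit: π = q_A(221 − 3q_A − 2q_C) − 5q_A.
∂π/∂q_A = 216 − 6q_A − 2q_C = 0 ⇒ q_A = 36 − (1/3)q_C.
Similarly q_C = 36.5 − (1/3)q_A.
Solving the two reaction functions simultaneously: (1 − (−1/3)(−1/3))q_A = 36 − (1/3)·36.5, so (8/9)q_A = 143/6 and q_A = 26.8125.
Then q_C = 36.5 − (1/3)·26.8125 = 27.5625.
P_A = 221 − 3·26.8125 − 2·27.5625 = 85.4375.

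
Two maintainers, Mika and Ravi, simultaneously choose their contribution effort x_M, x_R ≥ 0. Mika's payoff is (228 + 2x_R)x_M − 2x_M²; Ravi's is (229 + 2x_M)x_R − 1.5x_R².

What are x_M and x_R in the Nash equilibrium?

142.75, 171.5

Expanding Mika's payoff: 228x_M + 2x_Rx_M − 2x_M².
∂π/∂x_M = 228 + 2x_R − 4x_M = 0, so x_M = 57 + 0.5x_R.
Likewise for Ravi: x_R = 229/3 + (2/3)x_M.
Substituting the second reaction function into the first: x_M = 57 + 0.5(229/3 + (2/3)x_M), which gives (2/3)x_M = 571/6 ⇒ x_M = 142.75.
Then x_R = 229/3 + (2/3)·142.75 = 171.5.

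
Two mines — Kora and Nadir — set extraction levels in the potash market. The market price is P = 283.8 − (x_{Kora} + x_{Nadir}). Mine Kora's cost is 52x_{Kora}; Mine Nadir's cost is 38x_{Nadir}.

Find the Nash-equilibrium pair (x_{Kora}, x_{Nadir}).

Mine Kora's profit: π = x_{Kora}(283.8 − (x_{Kora} + x_{Nadir})) − 52x_{Kora}.
∂π/∂x_{Kora} = 231.8 − 2x_{Kora} − x_{Nadir} = 0, so x_{Kora} = 115.9 − 0.5x_{Nadir}.
By the same steps for Nadir: x_{Nadir} = 122.9 − 0.5x_{Kora}.
Solving the two reaction functions simultaneously: (1 − (−0.5)(−0.5))x_{Kora} = 115.9 − 0.5·122.9, so 0.75x_{Kora} = 54.45 and x_{Kora} = 72.6.
Then x_{Nadir} = 122.9 − 0.5·72.6 = 86.6.

72.6, 86.6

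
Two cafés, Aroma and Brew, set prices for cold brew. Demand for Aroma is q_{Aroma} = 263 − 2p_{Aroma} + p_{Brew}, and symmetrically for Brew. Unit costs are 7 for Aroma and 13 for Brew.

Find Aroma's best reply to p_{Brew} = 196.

118.25

Aroma's profit: π = (p_{Aroma} − 7)(263 − 2p_{Aroma} + p_{Brew}).
∂π/∂p_{Aroma} = 277 − 4p_{Aroma} + p_{Brew} = 0 ⇒ p_{Aroma} = 69.25 + 0.25p_{Brew}.
At p_{Brew} = 196: p_{Aroma} = 69.25 + 0.25·196 = 118.25.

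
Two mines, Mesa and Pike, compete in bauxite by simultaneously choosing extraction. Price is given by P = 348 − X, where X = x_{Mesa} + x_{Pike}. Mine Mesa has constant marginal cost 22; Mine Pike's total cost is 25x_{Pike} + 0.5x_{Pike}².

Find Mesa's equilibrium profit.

Mine Mesa's profit: π = x_{Mesa}(348 − (x_{Mesa} + x_{Pike})) − 22x_{Mesa}.
∂π/∂x_{Mesa} = 326 − 2x_{Mesa} − x_{Pike} = 0, so x_{Mesa} = 163 − 0.5x_{Pike}.
For Pike: ∂π/∂x_{Pike} = 323 − 3x_{Pike} − x_{Mesa} = 0 ⇒ x_{Pike} = 323/3 − (1/3)x_{Mesa}.
Substituting the second reaction function into the first: x_{Mesa} = 163 − 0.5(323/3 − (1/3)x_{Mesa}), which gives (5/6)x_{Mesa} = 655/6 ⇒ x_{Mesa} = 131.
Then x_{Pike} = 323/3 − (1/3)·131 = 64.
Price P = 348 − 195 = 153.
Mesa's profit: (153 − 22)·131 = 17161.

17161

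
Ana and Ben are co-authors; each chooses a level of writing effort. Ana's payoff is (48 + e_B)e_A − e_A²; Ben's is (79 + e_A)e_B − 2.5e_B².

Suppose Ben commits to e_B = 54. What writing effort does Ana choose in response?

Expanding Ana's payoff: 48e_A + e_Be_A − e_A².
∂π/∂e_A = 48 + e_B − 2e_A = 0, so e_A = 24 + 0.5e_B.
At e_B = 54: e_A = 24 + 0.5·54 = 51.

51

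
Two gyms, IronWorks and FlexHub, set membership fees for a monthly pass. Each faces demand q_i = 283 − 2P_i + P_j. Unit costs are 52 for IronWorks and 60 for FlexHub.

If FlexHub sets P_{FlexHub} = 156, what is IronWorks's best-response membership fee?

135.75

IronWorks's profit: π = (P_{IronWorks} − 52)(283 − 2P_{IronWorks} + P_{FlexHub}).
∂π/∂P_{IronWorks} = 387 − 4P_{IronWorks} + P_{FlexHub} = 0 ⇒ P_{IronWorks} = 96.75 + 0.25P_{FlexHub}.
At P_{FlexHub} = 156: P_{IronWorks} = 96.75 + 0.25·156 = 135.75.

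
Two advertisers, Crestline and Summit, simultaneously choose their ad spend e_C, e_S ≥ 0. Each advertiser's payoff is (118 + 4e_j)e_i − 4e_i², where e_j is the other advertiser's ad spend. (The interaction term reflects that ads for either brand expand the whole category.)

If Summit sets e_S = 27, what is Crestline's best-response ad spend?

28.25

Crestline's payoff is (118 + 4e_S)e_C − 4e_C².
∂π/∂e_C = 118 + 4e_S − 8e_C = 0, so e_C = 14.75 + 0.5e_S.
At e_S = 27: e_C = 14.75 + 0.5·27 = 28.25.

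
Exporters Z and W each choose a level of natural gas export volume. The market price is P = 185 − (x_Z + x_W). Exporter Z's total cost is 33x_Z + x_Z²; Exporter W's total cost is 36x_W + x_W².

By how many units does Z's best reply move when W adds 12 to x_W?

-3

Exporter Z's profit: π = x_Z(185 − (x_Z + x_W)) − 33x_Z − x_Z².
∂π/∂x_Z = 152 − 4x_Z − x_W = 0, so x_Z = 38 − 0.25x_W.
The reaction-function slope is −0.25, so a 12-unit rise in x_W moves x_Z by −0.25 × 12 = −3. Z's best response falls — the actions are strategic substitutes.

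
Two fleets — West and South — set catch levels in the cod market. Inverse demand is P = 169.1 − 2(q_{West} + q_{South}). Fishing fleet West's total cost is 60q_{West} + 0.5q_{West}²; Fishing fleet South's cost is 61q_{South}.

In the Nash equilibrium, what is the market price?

101.2875

Fishing fleet West's profit: π = q_{West}(169.1 − 2(q_{West} + q_{South})) − 60q_{West} − 0.5q_{West}².
∂π/∂q_{West} = 109.1 − 5q_{West} − 2q_{South} = 0, so q_{West} = 21.82 − 0.4q_{South}.
For South: ∂π/∂q_{South} = 108.1 − 4q_{South} − 2q_{West} = 0 ⇒ q_{South} = 27.025 − 0.5q_{West}.
Substituting the second reaction function into the first: q_{West} = 21.82 − 0.4(27.025 − 0.5q_{West}), which gives 0.8q_{West} = 11.01 ⇒ q_{West} = 13.7625.
Then q_{South} = 27.025 − 0.5·13.7625 = 3223/160.
Equilibrium price: P = 169.1 − 2·(1085/32) = 101.2875.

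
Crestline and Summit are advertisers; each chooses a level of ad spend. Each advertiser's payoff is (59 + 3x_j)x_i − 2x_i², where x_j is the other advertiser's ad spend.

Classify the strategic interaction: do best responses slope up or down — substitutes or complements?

strategic complements

Crestline's payoff is (59 + 3x_S)x_C − 2x_C².
∂π/∂x_C = 59 + 3x_S − 4x_C = 0, so x_C = 14.75 + 0.75x_S.
The best-response slope dx_C/dx_S = 0.75 > 0: the reaction function is upward-sloping, so the choices are strategic complements.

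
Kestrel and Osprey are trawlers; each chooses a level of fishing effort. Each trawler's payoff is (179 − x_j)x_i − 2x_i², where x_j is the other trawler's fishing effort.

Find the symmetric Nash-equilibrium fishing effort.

Kestrel's payoff is (179 − x_O)x_K − 2x_K².
∂π/∂x_K = 179 − x_O − 4x_K = 0, so x_K = 44.75 − 0.25x_O.
Setting x_K = x_O in the reaction function: x_K = 44.75 − 0.25x_K, so x_K = 44.75 / 1.25 = 35.8.

35.8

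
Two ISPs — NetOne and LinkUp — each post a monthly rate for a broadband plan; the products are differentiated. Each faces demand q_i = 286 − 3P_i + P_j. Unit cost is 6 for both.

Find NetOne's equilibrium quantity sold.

164.4

NetOne's profit: π = (P_{NetOne} − 6)(286 − 3P_{NetOne} + P_{LinkUp}).
∂π/∂P_{NetOne} = 304 − 6P_{NetOne} + P_{LinkUp} = 0 ⇒ P_{NetOne} = 152/3 + (1/6)P_{LinkUp}.
By symmetry P_{LinkUp} = P_{NetOne}; substituting into the reaction function, (5/6)P_{NetOne} = 152/3 and P_{NetOne} = 60.8.
q_{NetOne} = 286 − 3·60.8 + 60.8 = 164.4.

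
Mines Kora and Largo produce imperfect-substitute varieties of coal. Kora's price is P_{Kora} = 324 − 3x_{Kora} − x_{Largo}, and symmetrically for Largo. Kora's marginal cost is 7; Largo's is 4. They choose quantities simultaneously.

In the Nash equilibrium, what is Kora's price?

Mine Kora's profit: π = x_{Kora}(324 − 3x_{Kora} − x_{Largo}) − 7x_{Kora}.
∂π/∂x_{Kora} = 317 − 6x_{Kora} − x_{Largo} = 0 ⇒ x_{Kora} = 317/6 − (1/6)x_{Largo}.
Similarly x_{Largo} = 160/3 − (1/6)x_{Kora}.
Solving the two reaction functions simultaneously: (1 − (−1/6)(−1/6))x_{Kora} = 317/6 − (1/6)·(160/3), so (35/36)x_{Kora} = 791/18 and x_{Kora} = 45.2.
Then x_{Largo} = 160/3 − (1/6)·45.2 = 45.8.
P_{Kora} = 324 − 3·45.2 − 45.8 = 142.6.

142.6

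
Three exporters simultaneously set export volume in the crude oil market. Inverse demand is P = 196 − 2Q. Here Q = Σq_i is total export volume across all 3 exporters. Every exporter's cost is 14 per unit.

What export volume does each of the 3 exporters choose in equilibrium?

A representative exporter's profit is π_i = q_i(196 − 2Q) − 14q_i, with Q = q_i + Σ_{j≠i} q_j.
First-order condition: 182 − 4q_i − 2Σ_{j≠i} q_j = 0.
In a symmetric equilibrium every exporter chooses the same q, so Σ_{j≠i} q_j = 2q. The condition becomes 182 − 8q = 0, giving q = 182/8 = 22.75.

22.75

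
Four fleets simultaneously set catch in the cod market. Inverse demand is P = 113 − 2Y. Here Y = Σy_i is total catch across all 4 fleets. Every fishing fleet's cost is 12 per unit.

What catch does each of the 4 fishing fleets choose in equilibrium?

A representative fishing fleet's profit is π_i = y_i(113 − 2Y) − 12y_i, with Y = y_i + Σ_{j≠i} y_j.
First-order condition: 101 − 4y_i − 2Σ_{j≠i} y_j = 0.
With identical fishing fleets, set every y_j = y: then 101 − 4y − 6y = 0, i.e. y = 101/10 = 10.1.

10.1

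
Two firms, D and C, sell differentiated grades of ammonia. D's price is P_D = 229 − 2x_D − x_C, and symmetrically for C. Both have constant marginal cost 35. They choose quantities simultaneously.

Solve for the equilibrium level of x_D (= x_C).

38.8

Firm D's profit: π = x_D(229 − 2x_D − x_C) − 35x_D.
∂π/∂x_D = 194 − 4x_D − x_C = 0 ⇒ x_D = 48.5 − 0.25x_C.
Setting x_D = x_C in the reaction function: x_D = 48.5 − 0.25x_D, so x_D = 48.5 / 1.25 = 38.8.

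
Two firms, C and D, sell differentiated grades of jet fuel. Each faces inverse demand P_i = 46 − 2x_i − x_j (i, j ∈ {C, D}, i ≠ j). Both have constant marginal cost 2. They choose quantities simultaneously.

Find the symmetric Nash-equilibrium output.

8.8

Firm C's profit: π = x_C(46 − 2x_C − x_D) − 2x_C.
∂π/∂x_C = 44 − 4x_C − x_D = 0 ⇒ x_C = 11 − 0.25x_D.
The game is symmetric, so in equilibrium x_D = x_C: the reaction function gives 1.25x_C = 11, hence x_C = 8.8.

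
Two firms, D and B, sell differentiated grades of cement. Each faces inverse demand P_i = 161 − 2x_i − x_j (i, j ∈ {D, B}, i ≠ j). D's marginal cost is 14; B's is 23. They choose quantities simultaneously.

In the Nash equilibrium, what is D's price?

Firm D's profit: π = x_D(161 − 2x_D − x_B) − 14x_D.
∂π/∂x_D = 147 − 4x_D − x_B = 0 ⇒ x_D = 36.75 − 0.25x_B.
Similarly x_B = 34.5 − 0.25x_D.
Substituting the second reaction function into the first: x_D = 36.75 − 0.25(34.5 − 0.25x_D), which gives 0.9375x_D = 28.125 ⇒ x_D = 30.
Then x_B = 34.5 − 0.25·30 = 27.
P_D = 161 − 2·30 − 27 = 74.

74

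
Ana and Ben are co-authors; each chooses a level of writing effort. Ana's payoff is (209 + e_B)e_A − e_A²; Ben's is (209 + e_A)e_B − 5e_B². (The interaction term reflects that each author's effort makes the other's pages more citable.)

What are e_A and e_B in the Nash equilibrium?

Expanding Ana's payoff: 209e_A + e_Be_A − e_A².
∂π/∂e_A = 209 + e_B − 2e_A = 0, so e_A = 104.5 + 0.5e_B.
Likewise for Ben: e_B = 20.9 + 0.1e_A.
Solving the two reaction functions simultaneously: (1 − (0.5)(0.1))e_A = 104.5 + 0.5·20.9, so 0.95e_A = 114.95 and e_A = 121.
Then e_B = 20.9 + 0.1·121 = 33.

121, 33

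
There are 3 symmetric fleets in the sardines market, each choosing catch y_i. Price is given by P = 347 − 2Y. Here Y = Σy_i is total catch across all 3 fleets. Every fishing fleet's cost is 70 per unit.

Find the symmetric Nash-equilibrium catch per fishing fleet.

34.625

A representative fishing fleet's profit is π_i = y_i(347 − 2Y) − 70y_i, with Y = y_i + Σ_{j≠i} y_j.
First-order condition: 277 − 4y_i − 2Σ_{j≠i} y_j = 0.
Imposing symmetry (y_j = y for all j) turns Σ_{j≠i} y_j into 2y, so 277 = 8y and y = 34.625.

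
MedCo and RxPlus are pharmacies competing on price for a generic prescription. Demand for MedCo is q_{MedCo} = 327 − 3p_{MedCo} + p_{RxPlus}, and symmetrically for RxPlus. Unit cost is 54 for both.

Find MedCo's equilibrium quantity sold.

131.4

MedCo's profit: π = (p_{MedCo} − 54)(327 − 3p_{MedCo} + p_{RxPlus}).
∂π/∂p_{MedCo} = 489 − 6p_{MedCo} + p_{RxPlus} = 0 ⇒ p_{MedCo} = 81.5 + (1/6)p_{RxPlus}.
By symmetry p_{RxPlus} = p_{MedCo}; substituting into the reaction function, (5/6)p_{MedCo} = 81.5 and p_{MedCo} = 97.8.
q_{MedCo} = 327 − 3·97.8 + 97.8 = 131.4.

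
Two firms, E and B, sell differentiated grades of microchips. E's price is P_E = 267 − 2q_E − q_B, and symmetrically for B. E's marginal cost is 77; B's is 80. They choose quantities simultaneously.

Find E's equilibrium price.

153.4

Firm E's profit: π = q_E(267 − 2q_E − q_B) − 77q_E.
∂π/∂q_E = 190 − 4q_E − q_B = 0 ⇒ q_E = 47.5 − 0.25q_B.
Similarly q_B = 46.75 − 0.25q_E.
Substituting the second reaction function into the first: q_E = 47.5 − 0.25(46.75 − 0.25q_E), which gives 0.9375q_E = 35.8125 ⇒ q_E = 38.2.
Then q_B = 46.75 − 0.25·38.2 = 37.2.
P_E = 267 − 2·38.2 − 37.2 = 153.4.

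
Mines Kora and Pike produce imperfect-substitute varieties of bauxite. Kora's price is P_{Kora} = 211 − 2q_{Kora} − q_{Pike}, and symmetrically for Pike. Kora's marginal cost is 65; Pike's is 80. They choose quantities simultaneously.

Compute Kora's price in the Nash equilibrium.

Mine Kora's profit: π = q_{Kora}(211 − 2q_{Kora} − q_{Pike}) − 65q_{Kora}.
∂π/∂q_{Kora} = 146 − 4q_{Kora} − q_{Pike} = 0 ⇒ q_{Kora} = 36.5 − 0.25q_{Pike}.
Similarly q_{Pike} = 32.75 − 0.25q_{Kora}.
Solving the two reaction functions simultaneously: (1 − (−0.25)(−0.25))q_{Kora} = 36.5 − 0.25·32.75, so 0.9375q_{Kora} = 28.3125 and q_{Kora} = 30.2.
Then q_{Pike} = 32.75 − 0.25·30.2 = 25.2.
P_{Kora} = 211 − 2·30.2 − 25.2 = 125.4.

125.4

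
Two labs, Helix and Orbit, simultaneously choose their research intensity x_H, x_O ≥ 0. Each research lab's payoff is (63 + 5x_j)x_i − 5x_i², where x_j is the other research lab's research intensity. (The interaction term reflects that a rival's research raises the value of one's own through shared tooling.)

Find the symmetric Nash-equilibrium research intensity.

Helix's payoff is (63 + 5x_O)x_H − 5x_H².
∂π/∂x_H = 63 + 5x_O − 10x_H = 0, so x_H = 6.3 + 0.5x_O.
Setting x_H = x_O in the reaction function: x_H = 6.3 + 0.5x_H, so x_H = 6.3 / 0.5 = 12.6.

12.6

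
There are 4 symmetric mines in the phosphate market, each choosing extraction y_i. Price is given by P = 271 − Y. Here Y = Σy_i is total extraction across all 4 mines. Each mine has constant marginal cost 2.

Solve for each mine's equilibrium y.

53.8

A representative mine's profit is π_i = y_i(271 − Y) − 2y_i, with Y = y_i + Σ_{j≠i} y_j.
First-order condition: 269 − 2y_i − Σ_{j≠i} y_j = 0.
Imposing symmetry (y_j = y for all j) turns Σ_{j≠i} y_j into 3y, so 269 = 5y and y = 53.8.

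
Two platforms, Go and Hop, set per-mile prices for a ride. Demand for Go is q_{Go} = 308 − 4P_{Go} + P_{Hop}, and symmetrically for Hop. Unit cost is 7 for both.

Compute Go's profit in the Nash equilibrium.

Go's profit: π = (P_{Go} − 7)(308 − 4P_{Go} + P_{Hop}).
∂π/∂P_{Go} = 336 − 8P_{Go} + P_{Hop} = 0 ⇒ P_{Go} = 42 + 0.125P_{Hop}.
By symmetry P_{Hop} = P_{Go}; substituting into the reaction function, 0.875P_{Go} = 42 and P_{Go} = 48.
q_{Go} = 308 − 4·48 + 48 = 164.
Profit = (48 − 7)·164 = 6724.

6724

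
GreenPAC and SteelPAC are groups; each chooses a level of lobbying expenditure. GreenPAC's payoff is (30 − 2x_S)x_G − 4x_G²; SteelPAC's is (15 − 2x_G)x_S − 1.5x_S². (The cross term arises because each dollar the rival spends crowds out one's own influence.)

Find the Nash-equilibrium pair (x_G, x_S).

Expanding GreenPAC's payoff: 30x_G − 2x_Sx_G − 4x_G².
∂π/∂x_G = 30 − 2x_S − 8x_G = 0, so x_G = 3.75 − 0.25x_S.
Likewise for SteelPAC: x_S = 5 − (2/3)x_G.
Substituting the second reaction function into the first: x_G = 3.75 − 0.25(5 − (2/3)x_G), which gives (5/6)x_G = 2.5 ⇒ x_G = 3.
Then x_S = 5 − (2/3)·3 = 3.

3, 3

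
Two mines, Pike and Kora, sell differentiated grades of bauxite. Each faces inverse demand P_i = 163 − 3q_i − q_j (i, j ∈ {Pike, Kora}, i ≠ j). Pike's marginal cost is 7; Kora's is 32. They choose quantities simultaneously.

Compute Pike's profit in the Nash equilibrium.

Mine Pike's profit: π = q_{Pike}(163 − 3q_{Pike} − q_{Kora}) − 7q_{Pike}.
∂π/∂q_{Pike} = 156 − 6q_{Pike} − q_{Kora} = 0 ⇒ q_{Pike} = 26 − (1/6)q_{Kora}.
Similarly q_{Kora} = 131/6 − (1/6)q_{Pike}.
Solving the two reaction functions simultaneously: (1 − (−1/6)(−1/6))q_{Pike} = 26 − (1/6)·(131/6), so (35/36)q_{Pike} = 805/36 and q_{Pike} = 23.
Then q_{Kora} = 131/6 − (1/6)·23 = 18.
P_{Pike} = 163 − 3·23 − 18 = 76.
Profit = (76 − 7)·23 = 1587.

1587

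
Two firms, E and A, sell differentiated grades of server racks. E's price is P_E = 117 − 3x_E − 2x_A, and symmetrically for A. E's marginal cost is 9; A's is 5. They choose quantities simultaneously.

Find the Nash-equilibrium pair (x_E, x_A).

Firm E's profit: π = x_E(117 − 3x_E − 2x_A) − 9x_E.
∂π/∂x_E = 108 − 6x_E − 2x_A = 0 ⇒ x_E = 18 − (1/3)x_A.
Similarly x_A = 56/3 − (1/3)x_E.
Plugging x_A into E's best response: x_E = 18 − (1/3)(56/3 − (1/3)x_E) ⇒ (8/9)x_E = 106/9, so x_E = 13.25.
Then x_A = 56/3 − (1/3)·13.25 = 14.25.

13.25, 14.25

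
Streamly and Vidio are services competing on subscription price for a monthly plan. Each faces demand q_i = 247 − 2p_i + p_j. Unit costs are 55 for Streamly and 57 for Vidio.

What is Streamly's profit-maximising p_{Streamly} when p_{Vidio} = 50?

Streamly's profit: π = (p_{Streamly} − 55)(247 − 2p_{Streamly} + p_{Vidio}).
∂π/∂p_{Streamly} = 357 − 4p_{Streamly} + p_{Vidio} = 0 ⇒ p_{Streamly} = 89.25 + 0.25p_{Vidio}.
At p_{Vidio} = 50: p_{Streamly} = 89.25 + 0.25·50 = 101.75.

101.75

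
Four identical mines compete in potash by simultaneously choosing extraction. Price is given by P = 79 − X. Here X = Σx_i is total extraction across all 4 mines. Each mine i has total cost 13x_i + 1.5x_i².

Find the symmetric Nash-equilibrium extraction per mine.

A representative mine's profit is π_i = x_i(79 − X) − 13x_i − 1.5x_i², with X = x_i + Σ_{j≠i} x_j.
First-order condition: 66 − 5x_i − Σ_{j≠i} x_j = 0.
Imposing symmetry (x_j = x for all j) turns Σ_{j≠i} x_j into 3x, so 66 = 8x and x = 8.25.

8.25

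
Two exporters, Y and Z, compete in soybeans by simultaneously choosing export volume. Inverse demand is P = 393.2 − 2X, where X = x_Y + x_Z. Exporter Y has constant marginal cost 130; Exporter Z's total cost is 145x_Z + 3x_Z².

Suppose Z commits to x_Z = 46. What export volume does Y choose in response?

Exporter Y's profit: π = x_Y(393.2 − 2(x_Y + x_Z)) − 130x_Y.
∂π/∂x_Y = 263.2 − 4x_Y − 2x_Z = 0, so x_Y = 65.8 − 0.5x_Z.
At x_Z = 46: x_Y = 65.8 − 0.5·46 = 42.8.

42.8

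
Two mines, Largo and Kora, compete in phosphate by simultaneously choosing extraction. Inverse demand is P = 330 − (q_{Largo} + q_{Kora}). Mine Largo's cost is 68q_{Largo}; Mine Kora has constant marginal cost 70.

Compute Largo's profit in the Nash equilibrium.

7744

Mine Largo's profit: π = q_{Largo}(330 − (q_{Largo} + q_{Kora})) − 68q_{Largo}.
∂π/∂q_{Largo} = 262 − 2q_{Largo} − q_{Kora} = 0, so q_{Largo} = 131 − 0.5q_{Kora}.
By the same steps for Kora: q_{Kora} = 130 − 0.5q_{Largo}.
Substituting the second reaction function into the first: q_{Largo} = 131 − 0.5(130 − 0.5q_{Largo}), which gives 0.75q_{Largo} = 66 ⇒ q_{Largo} = 88.
Then q_{Kora} = 130 − 0.5·88 = 86.
Price P = 330 − 174 = 156.
Largo's profit: (156 − 68)·88 = 7744.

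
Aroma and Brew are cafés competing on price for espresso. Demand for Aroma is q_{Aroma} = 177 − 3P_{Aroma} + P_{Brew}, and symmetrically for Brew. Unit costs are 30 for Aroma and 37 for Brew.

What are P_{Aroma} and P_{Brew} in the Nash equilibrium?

Aroma's profit: π = (P_{Aroma} − 30)(177 − 3P_{Aroma} + P_{Brew}).
∂π/∂P_{Aroma} = 267 − 6P_{Aroma} + P_{Brew} = 0 ⇒ P_{Aroma} = 44.5 + (1/6)P_{Brew}.
Similarly P_{Brew} = 48 + (1/6)P_{Aroma}.
Solving the two reaction functions simultaneously: (1 − (1/6)(1/6))P_{Aroma} = 44.5 + (1/6)·48, so (35/36)P_{Aroma} = 52.5 and P_{Aroma} = 54.
Then P_{Brew} = 48 + (1/6)·54 = 57.

54, 57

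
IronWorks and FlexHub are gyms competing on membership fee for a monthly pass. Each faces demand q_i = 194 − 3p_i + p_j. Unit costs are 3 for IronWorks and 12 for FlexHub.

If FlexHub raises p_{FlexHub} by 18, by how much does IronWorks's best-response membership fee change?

IronWorks's profit: π = (p_{IronWorks} − 3)(194 − 3p_{IronWorks} + p_{FlexHub}).
∂π/∂p_{IronWorks} = 203 − 6p_{IronWorks} + p_{FlexHub} = 0 ⇒ p_{IronWorks} = 203/6 + (1/6)p_{FlexHub}.
The reaction-function slope is 1/6, so an 18-unit rise in p_{FlexHub} moves p_{IronWorks} by 1/6 × 18 = 3. IronWorks's best response rises — the actions are strategic complements.

3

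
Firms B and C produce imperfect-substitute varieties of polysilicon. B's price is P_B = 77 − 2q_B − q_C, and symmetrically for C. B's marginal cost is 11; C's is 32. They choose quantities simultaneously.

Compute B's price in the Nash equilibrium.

Firm B's profit: π = q_B(77 − 2q_B − q_C) − 11q_B.
∂π/∂q_B = 66 − 4q_B − q_C = 0 ⇒ q_B = 16.5 − 0.25q_C.
Similarly q_C = 11.25 − 0.25q_B.
Substituting the second reaction function into the first: q_B = 16.5 − 0.25(11.25 − 0.25q_B), which gives 0.9375q_B = 13.6875 ⇒ q_B = 14.6.
Then q_C = 11.25 − 0.25·14.6 = 7.6.
P_B = 77 − 2·14.6 − 7.6 = 40.2.

40.2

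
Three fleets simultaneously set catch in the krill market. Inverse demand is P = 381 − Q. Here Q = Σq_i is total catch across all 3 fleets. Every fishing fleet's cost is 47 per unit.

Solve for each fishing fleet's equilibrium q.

A representative fishing fleet's profit is π_i = q_i(381 − Q) − 47q_i, with Q = q_i + Σ_{j≠i} q_j.
First-order condition: 334 − 2q_i − Σ_{j≠i} q_j = 0.
In a symmetric equilibrium every fishing fleet chooses the same q, so Σ_{j≠i} q_j = 2q. The condition becomes 334 − 4q = 0, giving q = 334/4 = 83.5.

83.5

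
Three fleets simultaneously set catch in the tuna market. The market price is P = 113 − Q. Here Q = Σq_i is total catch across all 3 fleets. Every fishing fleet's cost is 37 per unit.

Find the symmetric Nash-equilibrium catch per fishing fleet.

19

A representative fishing fleet's profit is π_i = q_i(113 − Q) − 37q_i, with Q = q_i + Σ_{j≠i} q_j.
First-order condition: 76 − 2q_i − Σ_{j≠i} q_j = 0.
In a symmetric equilibrium every fishing fleet chooses the same q, so Σ_{j≠i} q_j = 2q. The condition becomes 76 − 4q = 0, giving q = 76/4 = 19.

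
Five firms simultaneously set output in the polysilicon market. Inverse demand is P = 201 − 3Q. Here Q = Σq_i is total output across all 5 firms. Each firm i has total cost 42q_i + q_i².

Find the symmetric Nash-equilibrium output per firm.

7.95

A representative firm's profit is π_i = q_i(201 − 3Q) − 42q_i − q_i², with Q = q_i + Σ_{j≠i} q_j.
First-order condition: 159 − 8q_i − 3Σ_{j≠i} q_j = 0.
With identical firms, set every q_j = q: then 159 − 8q − 12q = 0, i.e. q = 159/20 = 7.95.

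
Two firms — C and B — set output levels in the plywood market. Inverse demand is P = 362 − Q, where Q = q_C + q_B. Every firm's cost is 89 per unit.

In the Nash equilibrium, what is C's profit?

8281

Firm C's profit: π = q_C(362 − (q_C + q_B)) − 89q_C.
∂π/∂q_C = 273 − 2q_C − q_B = 0, so q_C = 136.5 − 0.5q_B.
Setting q_C = q_B in the reaction function: q_C = 136.5 − 0.5q_C, so q_C = 136.5 / 1.5 = 91.
Price P = 362 − 182 = 180.
C's profit: (180 − 89)·91 = 8281.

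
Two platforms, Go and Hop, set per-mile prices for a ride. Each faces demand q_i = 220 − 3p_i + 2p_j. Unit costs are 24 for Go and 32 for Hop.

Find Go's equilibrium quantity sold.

151.5

Go's profit: π = (p_{Go} − 24)(220 − 3p_{Go} + 2p_{Hop}).
∂π/∂p_{Go} = 292 − 6p_{Go} + 2p_{Hop} = 0 ⇒ p_{Go} = 146/3 + (1/3)p_{Hop}.
Similarly p_{Hop} = 158/3 + (1/3)p_{Go}.
Solving the two reaction functions simultaneously: (1 − (1/3)(1/3))p_{Go} = 146/3 + (1/3)·(158/3), so (8/9)p_{Go} = 596/9 and p_{Go} = 74.5.
Then p_{Hop} = 158/3 + (1/3)·74.5 = 77.5.
q_{Go} = 220 − 3·74.5 + 2·77.5 = 151.5.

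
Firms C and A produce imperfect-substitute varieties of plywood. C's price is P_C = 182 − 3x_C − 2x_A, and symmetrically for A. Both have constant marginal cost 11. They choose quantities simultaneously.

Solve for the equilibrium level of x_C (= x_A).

21.375

Firm C's profit: π = x_C(182 − 3x_C − 2x_A) − 11x_C.
∂π/∂x_C = 171 − 6x_C − 2x_A = 0 ⇒ x_C = 28.5 − (1/3)x_A.
Setting x_C = x_A in the reaction function: x_C = 28.5 − (1/3)x_C, so x_C = 28.5 / (4/3) = 21.375.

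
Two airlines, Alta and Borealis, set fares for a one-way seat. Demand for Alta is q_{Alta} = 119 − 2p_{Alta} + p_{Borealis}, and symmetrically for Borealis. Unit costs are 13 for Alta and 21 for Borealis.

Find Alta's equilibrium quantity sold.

Alta's profit: π = (p_{Alta} − 13)(119 − 2p_{Alta} + p_{Borealis}).
∂π/∂p_{Alta} = 145 − 4p_{Alta} + p_{Borealis} = 0 ⇒ p_{Alta} = 36.25 + 0.25p_{Borealis}.
Similarly p_{Borealis} = 40.25 + 0.25p_{Alta}.
Plugging p_{Borealis} into Alta's best response: p_{Alta} = 36.25 + 0.25(40.25 + 0.25p_{Alta}) ⇒ 0.9375p_{Alta} = 46.3125, so p_{Alta} = 49.4.
Then p_{Borealis} = 40.25 + 0.25·49.4 = 52.6.
q_{Alta} = 119 − 2·49.4 + 52.6 = 72.8.

72.8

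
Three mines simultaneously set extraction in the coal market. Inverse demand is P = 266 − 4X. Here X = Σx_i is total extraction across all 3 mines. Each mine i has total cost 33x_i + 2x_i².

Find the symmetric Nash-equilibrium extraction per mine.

11.65

A representative mine's profit is π_i = x_i(266 − 4X) − 33x_i − 2x_i², with X = x_i + Σ_{j≠i} x_j.
First-order condition: 233 − 12x_i − 4Σ_{j≠i} x_j = 0.
In a symmetric equilibrium every mine chooses the same x, so Σ_{j≠i} x_j = 2x. The condition becomes 233 − 20x = 0, giving x = 233/20 = 11.65.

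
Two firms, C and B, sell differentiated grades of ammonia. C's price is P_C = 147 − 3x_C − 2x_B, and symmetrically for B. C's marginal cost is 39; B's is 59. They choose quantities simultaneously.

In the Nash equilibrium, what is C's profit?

652.6875

Firm C's profit: π = x_C(147 − 3x_C − 2x_B) − 39x_C.
∂π/∂x_C = 108 − 6x_C − 2x_B = 0 ⇒ x_C = 18 − (1/3)x_B.
Similarly x_B = 44/3 − (1/3)x_C.
Plugging x_B into C's best response: x_C = 18 − (1/3)(44/3 − (1/3)x_C) ⇒ (8/9)x_C = 118/9, so x_C = 14.75.
Then x_B = 44/3 − (1/3)·14.75 = 9.75.
P_C = 147 − 3·14.75 − 2·9.75 = 83.25.
Profit = (83.25 − 39)·14.75 = 652.6875.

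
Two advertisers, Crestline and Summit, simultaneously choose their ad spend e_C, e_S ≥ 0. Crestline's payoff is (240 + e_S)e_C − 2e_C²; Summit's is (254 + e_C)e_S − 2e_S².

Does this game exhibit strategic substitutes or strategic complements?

Expanding Crestline's payoff: 240e_C + e_Se_C − 2e_C².
∂π/∂e_C = 240 + e_S − 4e_C = 0, so e_C = 60 + 0.25e_S.
The best-response slope de_C/de_S = 0.25 > 0: the reaction function is upward-sloping, so the choices are strategic complements.

strategic complements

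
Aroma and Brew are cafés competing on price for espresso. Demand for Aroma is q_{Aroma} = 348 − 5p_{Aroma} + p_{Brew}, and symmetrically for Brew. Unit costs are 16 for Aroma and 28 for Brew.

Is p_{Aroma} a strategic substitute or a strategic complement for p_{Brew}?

strategic complements

Aroma's profit: π = (p_{Aroma} − 16)(348 − 5p_{Aroma} + p_{Brew}).
∂π/∂p_{Aroma} = 428 − 10p_{Aroma} + p_{Brew} = 0 ⇒ p_{Aroma} = 42.8 + 0.1p_{Brew}.
The best-response slope dp_{Aroma}/dp_{Brew} = 0.1 > 0: the reaction function is upward-sloping, so the choices are strategic complements.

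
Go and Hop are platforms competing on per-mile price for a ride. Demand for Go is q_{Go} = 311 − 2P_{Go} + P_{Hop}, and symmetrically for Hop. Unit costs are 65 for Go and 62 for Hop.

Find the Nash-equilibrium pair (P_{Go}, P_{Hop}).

Go's profit: π = (P_{Go} − 65)(311 − 2P_{Go} + P_{Hop}).
∂π/∂P_{Go} = 441 − 4P_{Go} + P_{Hop} = 0 ⇒ P_{Go} = 110.25 + 0.25P_{Hop}.
Similarly P_{Hop} = 108.75 + 0.25P_{Go}.
Plugging P_{Hop} into Go's best response: P_{Go} = 110.25 + 0.25(108.75 + 0.25P_{Go}) ⇒ 0.9375P_{Go} = 137.4375, so P_{Go} = 146.6.
Then P_{Hop} = 108.75 + 0.25·146.6 = 145.4.

146.6, 145.4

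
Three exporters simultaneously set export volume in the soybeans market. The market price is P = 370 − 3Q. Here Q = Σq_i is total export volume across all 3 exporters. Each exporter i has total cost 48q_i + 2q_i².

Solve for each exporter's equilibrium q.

A representative exporter's profit is π_i = q_i(370 − 3Q) − 48q_i − 2q_i², with Q = q_i + Σ_{j≠i} q_j.
First-order condition: 322 − 10q_i − 3Σ_{j≠i} q_j = 0.
With identical exporters, set every q_j = q: then 322 − 10q − 6q = 0, i.e. q = 322/16 = 20.125.

20.125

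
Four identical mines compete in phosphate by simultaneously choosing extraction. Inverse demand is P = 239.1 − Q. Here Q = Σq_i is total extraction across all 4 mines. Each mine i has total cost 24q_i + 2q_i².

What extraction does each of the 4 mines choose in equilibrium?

A representative mine's profit is π_i = q_i(239.1 − Q) − 24q_i − 2q_i², with Q = q_i + Σ_{j≠i} q_j.
First-order condition: 215.1 − 6q_i − Σ_{j≠i} q_j = 0.
With identical mines, set every q_j = q: then 215.1 − 6q − 3q = 0, i.e. q = 215.1/9 = 23.9.

23.9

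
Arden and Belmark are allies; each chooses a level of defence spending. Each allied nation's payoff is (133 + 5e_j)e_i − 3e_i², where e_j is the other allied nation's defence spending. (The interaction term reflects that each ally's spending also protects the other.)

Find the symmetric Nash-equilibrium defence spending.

133

Arden's payoff is (133 + 5e_B)e_A − 3e_A².
∂π/∂e_A = 133 + 5e_B − 6e_A = 0, so e_A = 133/6 + (5/6)e_B.
Setting e_A = e_B in the reaction function: e_A = 133/6 + (5/6)e_A, so e_A = (133/6) / (1/6) = 133.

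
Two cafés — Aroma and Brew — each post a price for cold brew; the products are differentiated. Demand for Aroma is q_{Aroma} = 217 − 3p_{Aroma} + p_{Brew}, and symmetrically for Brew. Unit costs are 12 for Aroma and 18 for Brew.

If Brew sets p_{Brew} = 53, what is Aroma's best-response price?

Aroma's profit: π = (p_{Aroma} − 12)(217 − 3p_{Aroma} + p_{Brew}).
∂π/∂p_{Aroma} = 253 − 6p_{Aroma} + p_{Brew} = 0 ⇒ p_{Aroma} = 253/6 + (1/6)p_{Brew}.
At p_{Brew} = 53: p_{Aroma} = 253/6 + (1/6)·53 = 51.

51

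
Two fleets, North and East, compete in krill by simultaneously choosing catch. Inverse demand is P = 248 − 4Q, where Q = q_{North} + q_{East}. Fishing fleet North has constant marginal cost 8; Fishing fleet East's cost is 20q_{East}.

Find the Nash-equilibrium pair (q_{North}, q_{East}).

Fishing fleet North's profit: π = q_{North}(248 − 4(q_{North} + q_{East})) − 8q_{North}.
∂π/∂q_{North} = 240 − 8q_{North} − 4q_{East} = 0, so q_{North} = 30 − 0.5q_{East}.
By the same steps for East: q_{East} = 28.5 − 0.5q_{North}.
Plugging q_{East} into North's best response: q_{North} = 30 − 0.5(28.5 − 0.5q_{North}) ⇒ 0.75q_{North} = 15.75, so q_{North} = 21.
Then q_{East} = 28.5 − 0.5·21 = 18.

21, 18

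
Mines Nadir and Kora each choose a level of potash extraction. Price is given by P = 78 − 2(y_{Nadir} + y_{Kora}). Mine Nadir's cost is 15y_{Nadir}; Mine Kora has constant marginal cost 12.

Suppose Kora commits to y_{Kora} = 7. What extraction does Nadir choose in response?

Mine Nadir's profit: π = y_{Nadir}(78 − 2(y_{Nadir} + y_{Kora})) − 15y_{Nadir}.
∂π/∂y_{Nadir} = 63 − 4y_{Nadir} − 2y_{Kora} = 0, so y_{Nadir} = 15.75 − 0.5y_{Kora}.
At y_{Kora} = 7: y_{Nadir} = 15.75 − 0.5·7 = 12.25.

12.25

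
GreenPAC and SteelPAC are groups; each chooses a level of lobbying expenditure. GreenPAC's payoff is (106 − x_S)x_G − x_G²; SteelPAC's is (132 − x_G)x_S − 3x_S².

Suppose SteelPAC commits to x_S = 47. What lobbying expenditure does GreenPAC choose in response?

29.5

Expanding GreenPAC's payoff: 106x_G − x_Sx_G − x_G².
∂π/∂x_G = 106 − x_S − 2x_G = 0, so x_G = 53 − 0.5x_S.
At x_S = 47: x_G = 53 − 0.5·47 = 29.5.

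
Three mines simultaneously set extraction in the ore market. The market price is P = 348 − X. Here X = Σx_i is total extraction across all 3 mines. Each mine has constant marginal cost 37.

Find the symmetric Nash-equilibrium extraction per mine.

A representative mine's profit is π_i = x_i(348 − X) − 37x_i, with X = x_i + Σ_{j≠i} x_j.
First-order condition: 311 − 2x_i − Σ_{j≠i} x_j = 0.
Imposing symmetry (x_j = x for all j) turns Σ_{j≠i} x_j into 2x, so 311 = 4x and x = 77.75.

77.75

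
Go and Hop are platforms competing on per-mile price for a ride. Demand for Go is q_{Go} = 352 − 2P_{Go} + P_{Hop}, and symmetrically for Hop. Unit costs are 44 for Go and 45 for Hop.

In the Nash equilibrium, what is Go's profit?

21135.68

Go's profit: π = (P_{Go} − 44)(352 − 2P_{Go} + P_{Hop}).
∂π/∂P_{Go} = 440 − 4P_{Go} + P_{Hop} = 0 ⇒ P_{Go} = 110 + 0.25P_{Hop}.
Similarly P_{Hop} = 110.5 + 0.25P_{Go}.
Plugging P_{Hop} into Go's best response: P_{Go} = 110 + 0.25(110.5 + 0.25P_{Go}) ⇒ 0.9375P_{Go} = 137.625, so P_{Go} = 146.8.
Then P_{Hop} = 110.5 + 0.25·146.8 = 147.2.
q_{Go} = 352 − 2·146.8 + 147.2 = 205.6.
Profit = (146.8 − 44)·205.6 = 21135.68.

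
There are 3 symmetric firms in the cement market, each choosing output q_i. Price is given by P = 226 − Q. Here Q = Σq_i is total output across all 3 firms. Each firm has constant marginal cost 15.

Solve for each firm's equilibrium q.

A representative firm's profit is π_i = q_i(226 − Q) − 15q_i, with Q = q_i + Σ_{j≠i} q_j.
First-order condition: 211 − 2q_i − Σ_{j≠i} q_j = 0.
Imposing symmetry (q_j = q for all j) turns Σ_{j≠i} q_j into 2q, so 211 = 4q and q = 52.75.

52.75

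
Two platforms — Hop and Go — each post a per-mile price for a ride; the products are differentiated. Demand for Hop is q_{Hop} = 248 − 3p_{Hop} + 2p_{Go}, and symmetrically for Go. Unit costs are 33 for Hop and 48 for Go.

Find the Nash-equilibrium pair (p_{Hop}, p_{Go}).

Hop's profit: π = (p_{Hop} − 33)(248 − 3p_{Hop} + 2p_{Go}).
∂π/∂p_{Hop} = 347 − 6p_{Hop} + 2p_{Go} = 0 ⇒ p_{Hop} = 347/6 + (1/3)p_{Go}.
Similarly p_{Go} = 196/3 + (1/3)p_{Hop}.
Substituting the second reaction function into the first: p_{Hop} = 347/6 + (1/3)(196/3 + (1/3)p_{Hop}), which gives (8/9)p_{Hop} = 1433/18 ⇒ p_{Hop} = 89.5625.
Then p_{Go} = 196/3 + (1/3)·89.5625 = 95.1875.

89.5625, 95.1875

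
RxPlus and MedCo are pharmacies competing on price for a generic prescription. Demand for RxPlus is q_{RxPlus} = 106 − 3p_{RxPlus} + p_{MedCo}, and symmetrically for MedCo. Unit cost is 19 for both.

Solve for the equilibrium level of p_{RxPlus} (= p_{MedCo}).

32.6

RxPlus's profit: π = (p_{RxPlus} − 19)(106 − 3p_{RxPlus} + p_{MedCo}).
∂π/∂p_{RxPlus} = 163 − 6p_{RxPlus} + p_{MedCo} = 0 ⇒ p_{RxPlus} = 163/6 + (1/6)p_{MedCo}.
The game is symmetric, so in equilibrium p_{MedCo} = p_{RxPlus}: the reaction function gives (5/6)p_{RxPlus} = 163/6, hence p_{RxPlus} = 32.6.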